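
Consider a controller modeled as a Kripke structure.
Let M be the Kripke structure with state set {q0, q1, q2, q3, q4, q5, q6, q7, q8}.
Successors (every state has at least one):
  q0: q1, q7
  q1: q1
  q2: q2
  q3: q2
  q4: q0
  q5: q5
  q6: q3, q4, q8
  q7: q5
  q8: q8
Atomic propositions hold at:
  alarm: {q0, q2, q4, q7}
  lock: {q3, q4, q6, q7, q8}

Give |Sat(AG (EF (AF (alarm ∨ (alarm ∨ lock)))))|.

3

Sat(alarm ∨ lock) = {q0, q2, q3, q4, q6, q7, q8}
Sat(alarm ∨ (alarm ∨ lock)) = {q0, q2, q3, q4, q6, q7, q8}
AF (alarm ∨ (alarm ∨ lock)): least fixpoint, start Z0 = {q0, q2, q3, q4, q6, q7, q8}, add states with every successor in Z. Already a fixed point.
Sat(AF (alarm ∨ (alarm ∨ lock))) = {q0, q2, q3, q4, q6, q7, q8}
EF (AF (alarm ∨ (alarm ∨ lock))): least fixpoint, start Z0 = {q0, q2, q3, q4, q6, q7, q8}, add states with some successor in Z. Already a fixed point.
Sat(EF (AF (alarm ∨ (alarm ∨ lock)))) = {q0, q2, q3, q4, q6, q7, q8}
AG (EF (AF (alarm ∨ (alarm ∨ lock)))): greatest fixpoint, start Z0 = {q0, q2, q3, q4, q6, q7, q8}, keep only states in Sat with every successor in Z. Z1 = {q2, q3, q4, q6, q8}; Z2 = {q2, q3, q6, q8}; Z3 = {q2, q3, q8}; fixed.
Sat(AG (EF (AF (alarm ∨ (alarm ∨ lock))))) = {q2, q3, q8}
|Sat(AG (EF (AF (alarm ∨ (alarm ∨ lock)))))| = |{q2, q3, q8}| = 3.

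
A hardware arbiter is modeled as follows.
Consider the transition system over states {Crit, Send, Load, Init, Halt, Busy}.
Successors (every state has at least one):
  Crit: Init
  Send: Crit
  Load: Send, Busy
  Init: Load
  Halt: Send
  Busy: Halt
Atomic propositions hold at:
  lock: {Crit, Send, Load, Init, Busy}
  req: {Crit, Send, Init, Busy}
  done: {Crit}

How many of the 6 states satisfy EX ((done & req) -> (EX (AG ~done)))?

5

Sat(done & req) = {Crit}
Sat(~done) = {Send, Load, Init, Halt, Busy}
AG ~done: greatest fixpoint, start Z0 = {Send, Load, Init, Halt, Busy}, keep only states in Sat with every successor in Z. Z1 = {Load, Init, Halt, Busy}; Z2 = {Init, Busy}; Z3 = ∅; fixed.
Sat(AG ~done) = ∅
Sat(EX (AG ~done)) = {s : some successor in ∅} = ∅
Sat((done & req) -> (EX (AG ~done))) = {Send, Load, Init, Halt, Busy}
Sat(EX ((done & req) -> (EX (AG ~done)))) = {s : some successor in {Send, Load, Init, Halt, Busy}} = {Crit, Load, Init, Halt, Busy}
|Sat(EX ((done & req) -> (EX (AG ~done))))| = |{Crit, Load, Init, Halt, Busy}| = 5.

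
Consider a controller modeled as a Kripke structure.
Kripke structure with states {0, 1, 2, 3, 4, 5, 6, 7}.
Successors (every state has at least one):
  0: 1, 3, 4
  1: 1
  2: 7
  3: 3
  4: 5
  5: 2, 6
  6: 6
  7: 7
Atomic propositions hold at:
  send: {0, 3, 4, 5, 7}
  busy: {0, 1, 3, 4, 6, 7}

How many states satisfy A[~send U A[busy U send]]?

Sat(~send) = {1, 2, 6}
A[busy U send]: least fixpoint, start Z0 = Sat(send) = {0, 3, 4, 5, 7}, add states in Sat(busy) with every successor in Z. Already a fixed point.
Sat(A[busy U send]) = {0, 3, 4, 5, 7}
A[~send U A[busy U send]]: least fixpoint, start Z0 = Sat(A[busy U send]) = {0, 3, 4, 5, 7}, add states in Sat(~send) with every successor in Z. Z1 = {0, 2, 3, 4, 5, 7}; fixed.
Sat(A[~send U A[busy U send]]) = {0, 2, 3, 4, 5, 7}
|Sat(A[~send U A[busy U send]])| = |{0, 2, 3, 4, 5, 7}| = 6.

6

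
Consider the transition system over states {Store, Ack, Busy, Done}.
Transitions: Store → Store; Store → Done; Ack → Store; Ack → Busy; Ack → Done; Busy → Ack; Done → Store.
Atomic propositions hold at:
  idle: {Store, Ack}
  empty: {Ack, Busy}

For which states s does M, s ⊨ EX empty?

Sat(EX empty) = {s : some successor in {Ack, Busy}} = {Ack, Busy}

{Ack, Busy}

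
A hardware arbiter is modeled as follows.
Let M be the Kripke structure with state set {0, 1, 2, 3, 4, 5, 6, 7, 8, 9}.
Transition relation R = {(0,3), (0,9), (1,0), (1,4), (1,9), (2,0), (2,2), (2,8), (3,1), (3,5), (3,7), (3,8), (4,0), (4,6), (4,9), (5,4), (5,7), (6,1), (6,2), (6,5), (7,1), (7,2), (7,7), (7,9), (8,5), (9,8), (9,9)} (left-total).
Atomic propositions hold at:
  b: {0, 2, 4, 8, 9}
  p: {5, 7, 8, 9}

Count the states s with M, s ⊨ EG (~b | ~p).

Sat(~b) = {1, 3, 5, 6, 7}
Sat(~p) = {0, 1, 2, 3, 4, 6}
Sat(~b | ~p) = {0, 1, 2, 3, 4, 5, 6, 7}
EG (~b | ~p): greatest fixpoint, start Z0 = {0, 1, 2, 3, 4, 5, 6, 7}, keep only states in Sat with some successor in Z. Already a fixed point.
Sat(EG (~b | ~p)) = {0, 1, 2, 3, 4, 5, 6, 7}
|Sat(EG (~b | ~p))| = |{0, 1, 2, 3, 4, 5, 6, 7}| = 8.

8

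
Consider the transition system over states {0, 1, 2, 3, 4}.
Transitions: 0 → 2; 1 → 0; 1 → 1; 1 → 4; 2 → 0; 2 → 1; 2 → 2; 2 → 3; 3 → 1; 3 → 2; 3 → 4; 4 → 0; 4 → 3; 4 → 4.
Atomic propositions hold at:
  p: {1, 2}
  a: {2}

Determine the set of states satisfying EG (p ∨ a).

{1, 2}

Sat(p ∨ a) = {1, 2}
EG (p ∨ a): greatest fixpoint, start Z0 = {1, 2}, keep only states in Sat with some successor in Z. Already a fixed point.
Sat(EG (p ∨ a)) = {1, 2}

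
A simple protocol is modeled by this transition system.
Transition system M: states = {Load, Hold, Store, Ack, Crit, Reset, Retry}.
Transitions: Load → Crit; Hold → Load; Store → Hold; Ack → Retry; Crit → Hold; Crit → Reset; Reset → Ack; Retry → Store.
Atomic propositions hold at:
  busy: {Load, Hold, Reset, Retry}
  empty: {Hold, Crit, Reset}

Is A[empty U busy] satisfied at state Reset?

Yes

A[empty U busy]: least fixpoint, start Z0 = Sat(busy) = {Load, Hold, Reset, Retry}, add states in Sat(empty) with every successor in Z. Z1 = {Load, Hold, Crit, Reset, Retry}; fixed.
Sat(A[empty U busy]) = {Load, Hold, Crit, Reset, Retry}
Reset ∈ Sat(A[empty U busy]) = {Load, Hold, Crit, Reset, Retry}, so the formula holds at Reset.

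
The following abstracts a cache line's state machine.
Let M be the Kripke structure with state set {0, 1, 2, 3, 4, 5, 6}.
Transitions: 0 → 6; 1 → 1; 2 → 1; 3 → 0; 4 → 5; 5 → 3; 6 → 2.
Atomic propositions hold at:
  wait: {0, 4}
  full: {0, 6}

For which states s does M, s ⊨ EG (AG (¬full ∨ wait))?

Sat(¬full) = {1, 2, 3, 4, 5}
Sat(¬full ∨ wait) = {0, 1, 2, 3, 4, 5}
AG (¬full ∨ wait): greatest fixpoint, start Z0 = {0, 1, 2, 3, 4, 5}, keep only states in Sat with every successor in Z. Z1 = {1, 2, 3, 4, 5}; Z2 = {1, 2, 4, 5}; Z3 = {1, 2, 4}; Z4 = {1, 2}; fixed.
Sat(AG (¬full ∨ wait)) = {1, 2}
EG (AG (¬full ∨ wait)): greatest fixpoint, start Z0 = {1, 2}, keep only states in Sat with some successor in Z. Already a fixed point.
Sat(EG (AG (¬full ∨ wait))) = {1, 2}

{1, 2}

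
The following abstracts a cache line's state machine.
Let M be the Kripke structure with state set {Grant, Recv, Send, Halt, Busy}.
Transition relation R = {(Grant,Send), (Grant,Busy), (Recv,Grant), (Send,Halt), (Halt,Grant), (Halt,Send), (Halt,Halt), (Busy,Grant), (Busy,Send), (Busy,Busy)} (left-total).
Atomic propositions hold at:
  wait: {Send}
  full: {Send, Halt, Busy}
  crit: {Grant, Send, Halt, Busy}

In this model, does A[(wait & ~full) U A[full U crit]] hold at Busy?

Sat(~full) = {Grant, Recv}
Sat(wait & ~full) = ∅
A[full U crit]: least fixpoint, start Z0 = Sat(crit) = {Grant, Send, Halt, Busy}, add states in Sat(full) with every successor in Z. Already a fixed point.
Sat(A[full U crit]) = {Grant, Send, Halt, Busy}
A[(wait & ~full) U A[full U crit]]: least fixpoint, start Z0 = Sat(A[full U crit]) = {Grant, Send, Halt, Busy}, add states in Sat(wait & ~full) with every successor in Z. Already a fixed point.
Sat(A[(wait & ~full) U A[full U crit]]) = {Grant, Send, Halt, Busy}
Busy ∈ Sat(A[(wait & ~full) U A[full U crit]]) = {Grant, Send, Halt, Busy}, so the formula holds at Busy.

Yes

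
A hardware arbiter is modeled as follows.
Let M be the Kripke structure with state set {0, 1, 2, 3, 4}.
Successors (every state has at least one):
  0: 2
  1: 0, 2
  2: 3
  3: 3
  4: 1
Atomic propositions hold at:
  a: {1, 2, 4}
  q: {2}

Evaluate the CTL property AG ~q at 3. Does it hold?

Sat(~q) = {0, 1, 3, 4}
AG ~q: greatest fixpoint, start Z0 = {0, 1, 3, 4}, keep only states in Sat with every successor in Z. Z1 = {3, 4}; Z2 = {3}; fixed.
Sat(AG ~q) = {3}
3 ∈ Sat(AG ~q) = {3}, so the formula holds at 3.

Yes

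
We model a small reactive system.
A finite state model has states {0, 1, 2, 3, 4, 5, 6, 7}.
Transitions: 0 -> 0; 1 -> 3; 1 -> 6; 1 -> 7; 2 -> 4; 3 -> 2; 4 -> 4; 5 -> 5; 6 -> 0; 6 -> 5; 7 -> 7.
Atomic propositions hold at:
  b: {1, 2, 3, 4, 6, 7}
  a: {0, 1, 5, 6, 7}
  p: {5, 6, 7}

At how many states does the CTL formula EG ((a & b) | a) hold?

Sat(a & b) = {1, 6, 7}
Sat((a & b) | a) = {0, 1, 5, 6, 7}
EG ((a & b) | a): greatest fixpoint, start Z0 = {0, 1, 5, 6, 7}, keep only states in Sat with some successor in Z. Already a fixed point.
Sat(EG ((a & b) | a)) = {0, 1, 5, 6, 7}
|Sat(EG ((a & b) | a))| = |{0, 1, 5, 6, 7}| = 5.

5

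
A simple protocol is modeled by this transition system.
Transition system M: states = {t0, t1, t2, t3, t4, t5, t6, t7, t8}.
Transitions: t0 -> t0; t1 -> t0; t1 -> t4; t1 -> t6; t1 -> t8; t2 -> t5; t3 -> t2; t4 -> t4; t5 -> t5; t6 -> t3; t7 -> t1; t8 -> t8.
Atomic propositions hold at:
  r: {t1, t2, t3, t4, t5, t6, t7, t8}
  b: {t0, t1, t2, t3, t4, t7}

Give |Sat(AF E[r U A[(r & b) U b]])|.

Sat(r & b) = {t1, t2, t3, t4, t7}
A[(r & b) U b]: least fixpoint, start Z0 = Sat(b) = {t0, t1, t2, t3, t4, t7}, add states in Sat(r & b) with every successor in Z. Already a fixed point.
Sat(A[(r & b) U b]) = {t0, t1, t2, t3, t4, t7}
E[r U A[(r & b) U b]]: least fixpoint, start Z0 = Sat(A[(r & b) U b]) = {t0, t1, t2, t3, t4, t7}, add states in Sat(r) with some successor in Z. Z1 = {t0, t1, t2, t3, t4, t6, t7}; fixed.
Sat(E[r U A[(r & b) U b]]) = {t0, t1, t2, t3, t4, t6, t7}
AF E[r U A[(r & b) U b]]: least fixpoint, start Z0 = {t0, t1, t2, t3, t4, t6, t7}, add states with every successor in Z. Already a fixed point.
Sat(AF E[r U A[(r & b) U b]]) = {t0, t1, t2, t3, t4, t6, t7}
|Sat(AF E[r U A[(r & b) U b]])| = |{t0, t1, t2, t3, t4, t6, t7}| = 7.

7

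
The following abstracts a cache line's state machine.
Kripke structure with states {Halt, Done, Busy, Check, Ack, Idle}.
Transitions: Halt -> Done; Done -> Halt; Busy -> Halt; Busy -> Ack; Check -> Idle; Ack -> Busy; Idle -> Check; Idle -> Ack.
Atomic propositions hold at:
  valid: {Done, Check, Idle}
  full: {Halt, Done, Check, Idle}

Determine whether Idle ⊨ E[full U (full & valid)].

Sat(full & valid) = {Done, Check, Idle}
E[full U (full & valid)]: least fixpoint, start Z0 = Sat((full & valid)) = {Done, Check, Idle}, add states in Sat(full) with some successor in Z. Z1 = {Halt, Done, Check, Idle}; fixed.
Sat(E[full U (full & valid)]) = {Halt, Done, Check, Idle}
Idle ∈ Sat(E[full U (full & valid)]) = {Halt, Done, Check, Idle}, so the formula holds at Idle.

Yes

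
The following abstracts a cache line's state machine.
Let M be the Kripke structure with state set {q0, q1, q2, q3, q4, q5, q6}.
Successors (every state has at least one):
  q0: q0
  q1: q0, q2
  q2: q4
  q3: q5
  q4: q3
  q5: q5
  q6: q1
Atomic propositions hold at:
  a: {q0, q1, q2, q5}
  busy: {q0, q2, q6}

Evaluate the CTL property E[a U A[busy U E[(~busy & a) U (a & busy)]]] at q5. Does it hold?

Sat(~busy) = {q1, q3, q4, q5}
Sat(~busy & a) = {q1, q5}
Sat(a & busy) = {q0, q2}
E[(~busy & a) U (a & busy)]: least fixpoint, start Z0 = Sat((a & busy)) = {q0, q2}, add states in Sat(~busy & a) with some successor in Z. Z1 = {q0, q1, q2}; fixed.
Sat(E[(~busy & a) U (a & busy)]) = {q0, q1, q2}
A[busy U E[(~busy & a) U (a & busy)]]: least fixpoint, start Z0 = Sat(E[(~busy & a) U (a & busy)]) = {q0, q1, q2}, add states in Sat(busy) with every successor in Z. Z1 = {q0, q1, q2, q6}; fixed.
Sat(A[busy U E[(~busy & a) U (a & busy)]]) = {q0, q1, q2, q6}
E[a U A[busy U E[(~busy & a) U (a & busy)]]]: least fixpoint, start Z0 = Sat(A[busy U E[(~busy & a) U (a & busy)]]) = {q0, q1, q2, q6}, add states in Sat(a) with some successor in Z. Already a fixed point.
Sat(E[a U A[busy U E[(~busy & a) U (a & busy)]]]) = {q0, q1, q2, q6}
q5 ∉ Sat(E[a U A[busy U E[(~busy & a) U (a & busy)]]]) = {q0, q1, q2, q6}, so the formula does not hold at q5.

No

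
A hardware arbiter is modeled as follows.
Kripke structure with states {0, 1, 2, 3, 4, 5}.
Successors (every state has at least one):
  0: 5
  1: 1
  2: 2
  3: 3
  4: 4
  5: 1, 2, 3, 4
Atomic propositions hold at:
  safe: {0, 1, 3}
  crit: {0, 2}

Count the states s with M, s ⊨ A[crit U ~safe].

4

Sat(~safe) = {2, 4, 5}
A[crit U ~safe]: least fixpoint, start Z0 = Sat(~safe) = {2, 4, 5}, add states in Sat(crit) with every successor in Z. Z1 = {0, 2, 4, 5}; fixed.
Sat(A[crit U ~safe]) = {0, 2, 4, 5}
|Sat(A[crit U ~safe])| = |{0, 2, 4, 5}| = 4.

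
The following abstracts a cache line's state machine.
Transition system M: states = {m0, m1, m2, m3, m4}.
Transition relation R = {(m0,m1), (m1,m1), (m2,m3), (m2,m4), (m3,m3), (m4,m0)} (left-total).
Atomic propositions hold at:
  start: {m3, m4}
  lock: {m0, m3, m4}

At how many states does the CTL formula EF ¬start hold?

4

Sat(¬start) = {m0, m1, m2}
EF ¬start: least fixpoint, start Z0 = {m0, m1, m2}, add states with some successor in Z. Z1 = {m0, m1, m2, m4}; fixed.
Sat(EF ¬start) = {m0, m1, m2, m4}
|Sat(EF ¬start)| = |{m0, m1, m2, m4}| = 4.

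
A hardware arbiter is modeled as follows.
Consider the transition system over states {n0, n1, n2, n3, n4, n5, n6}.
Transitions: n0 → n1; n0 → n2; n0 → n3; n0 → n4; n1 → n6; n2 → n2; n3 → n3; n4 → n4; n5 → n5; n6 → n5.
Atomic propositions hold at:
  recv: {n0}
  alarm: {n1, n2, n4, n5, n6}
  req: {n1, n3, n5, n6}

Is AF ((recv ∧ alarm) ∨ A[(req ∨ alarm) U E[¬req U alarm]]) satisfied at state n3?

Sat(recv ∧ alarm) = ∅
Sat(req ∨ alarm) = {n1, n2, n3, n4, n5, n6}
Sat(¬req) = {n0, n2, n4}
E[¬req U alarm]: least fixpoint, start Z0 = Sat(alarm) = {n1, n2, n4, n5, n6}, add states in Sat(¬req) with some successor in Z. Z1 = {n0, n1, n2, n4, n5, n6}; fixed.
Sat(E[¬req U alarm]) = {n0, n1, n2, n4, n5, n6}
A[(req ∨ alarm) U E[¬req U alarm]]: least fixpoint, start Z0 = Sat(E[¬req U alarm]) = {n0, n1, n2, n4, n5, n6}, add states in Sat(req ∨ alarm) with every successor in Z. Already a fixed point.
Sat(A[(req ∨ alarm) U E[¬req U alarm]]) = {n0, n1, n2, n4, n5, n6}
Sat((recv ∧ alarm) ∨ A[(req ∨ alarm) U E[¬req U alarm]]) = {n0, n1, n2, n4, n5, n6}
AF ((recv ∧ alarm) ∨ A[(req ∨ alarm) U E[¬req U alarm]]): least fixpoint, start Z0 = {n0, n1, n2, n4, n5, n6}, add states with every successor in Z. Already a fixed point.
Sat(AF ((recv ∧ alarm) ∨ A[(req ∨ alarm) U E[¬req U alarm]])) = {n0, n1, n2, n4, n5, n6}
n3 ∉ Sat(AF ((recv ∧ alarm) ∨ A[(req ∨ alarm) U E[¬req U alarm]])) = {n0, n1, n2, n4, n5, n6}, so the formula does not hold at n3.

No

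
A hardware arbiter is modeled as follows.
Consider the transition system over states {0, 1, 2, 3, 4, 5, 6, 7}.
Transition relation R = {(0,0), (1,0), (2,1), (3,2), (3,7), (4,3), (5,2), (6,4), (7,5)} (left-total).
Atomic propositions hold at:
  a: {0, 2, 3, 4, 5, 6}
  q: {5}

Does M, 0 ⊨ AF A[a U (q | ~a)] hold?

Sat(~a) = {1, 7}
Sat(q | ~a) = {1, 5, 7}
A[a U (q | ~a)]: least fixpoint, start Z0 = Sat((q | ~a)) = {1, 5, 7}, add states in Sat(a) with every successor in Z. Z1 = {1, 2, 5, 7}; Z2 = {1, 2, 3, 5, 7}; Z3 = {1, 2, 3, 4, 5, 7}; Z4 = {1, 2, 3, 4, 5, 6, 7}; fixed.
Sat(A[a U (q | ~a)]) = {1, 2, 3, 4, 5, 6, 7}
AF A[a U (q | ~a)]: least fixpoint, start Z0 = {1, 2, 3, 4, 5, 6, 7}, add states with every successor in Z. Already a fixed point.
Sat(AF A[a U (q | ~a)]) = {1, 2, 3, 4, 5, 6, 7}
0 ∉ Sat(AF A[a U (q | ~a)]) = {1, 2, 3, 4, 5, 6, 7}, so the formula does not hold at 0.

No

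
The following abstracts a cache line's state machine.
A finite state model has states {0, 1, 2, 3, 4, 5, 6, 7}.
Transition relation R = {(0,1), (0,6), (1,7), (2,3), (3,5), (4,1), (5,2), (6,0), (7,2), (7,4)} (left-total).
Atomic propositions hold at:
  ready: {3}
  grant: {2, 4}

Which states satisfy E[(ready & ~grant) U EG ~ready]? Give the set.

{0, 1, 4, 6, 7}

Sat(~grant) = {0, 1, 3, 5, 6, 7}
Sat(ready & ~grant) = {3}
Sat(~ready) = {0, 1, 2, 4, 5, 6, 7}
EG ~ready: greatest fixpoint, start Z0 = {0, 1, 2, 4, 5, 6, 7}, keep only states in Sat with some successor in Z. Z1 = {0, 1, 4, 5, 6, 7}; Z2 = {0, 1, 4, 6, 7}; fixed.
Sat(EG ~ready) = {0, 1, 4, 6, 7}
E[(ready & ~grant) U EG ~ready]: least fixpoint, start Z0 = Sat(EG ~ready) = {0, 1, 4, 6, 7}, add states in Sat(ready & ~grant) with some successor in Z. Already a fixed point.
Sat(E[(ready & ~grant) U EG ~ready]) = {0, 1, 4, 6, 7}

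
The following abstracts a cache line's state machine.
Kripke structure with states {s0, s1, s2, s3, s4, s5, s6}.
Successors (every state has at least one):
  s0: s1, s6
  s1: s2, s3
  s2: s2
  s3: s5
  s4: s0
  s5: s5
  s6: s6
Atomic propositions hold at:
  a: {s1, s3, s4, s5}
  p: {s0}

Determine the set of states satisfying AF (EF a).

{s0, s1, s3, s4, s5}

EF a: least fixpoint, start Z0 = {s1, s3, s4, s5}, add states with some successor in Z. Z1 = {s0, s1, s3, s4, s5}; fixed.
Sat(EF a) = {s0, s1, s3, s4, s5}
AF (EF a): least fixpoint, start Z0 = {s0, s1, s3, s4, s5}, add states with every successor in Z. Already a fixed point.
Sat(AF (EF a)) = {s0, s1, s3, s4, s5}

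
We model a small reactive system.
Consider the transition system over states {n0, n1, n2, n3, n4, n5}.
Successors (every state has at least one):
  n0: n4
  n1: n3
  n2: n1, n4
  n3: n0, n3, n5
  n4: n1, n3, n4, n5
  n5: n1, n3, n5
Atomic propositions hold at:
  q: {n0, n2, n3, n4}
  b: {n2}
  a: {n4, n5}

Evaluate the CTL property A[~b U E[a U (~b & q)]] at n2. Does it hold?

Sat(~b) = {n0, n1, n3, n4, n5}
Sat(~b & q) = {n0, n3, n4}
E[a U (~b & q)]: least fixpoint, start Z0 = Sat((~b & q)) = {n0, n3, n4}, add states in Sat(a) with some successor in Z. Z1 = {n0, n3, n4, n5}; fixed.
Sat(E[a U (~b & q)]) = {n0, n3, n4, n5}
A[~b U E[a U (~b & q)]]: least fixpoint, start Z0 = Sat(E[a U (~b & q)]) = {n0, n3, n4, n5}, add states in Sat(~b) with every successor in Z. Z1 = {n0, n1, n3, n4, n5}; fixed.
Sat(A[~b U E[a U (~b & q)]]) = {n0, n1, n3, n4, n5}
n2 ∉ Sat(A[~b U E[a U (~b & q)]]) = {n0, n1, n3, n4, n5}, so the formula does not hold at n2.

No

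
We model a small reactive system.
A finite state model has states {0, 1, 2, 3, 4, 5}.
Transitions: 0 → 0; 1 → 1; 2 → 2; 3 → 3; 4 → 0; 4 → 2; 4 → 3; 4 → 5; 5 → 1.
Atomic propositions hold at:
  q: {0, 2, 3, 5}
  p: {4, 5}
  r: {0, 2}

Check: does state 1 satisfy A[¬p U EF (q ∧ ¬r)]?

Sat(¬p) = {0, 1, 2, 3}
Sat(¬r) = {1, 3, 4, 5}
Sat(q ∧ ¬r) = {3, 5}
EF (q ∧ ¬r): least fixpoint, start Z0 = {3, 5}, add states with some successor in Z. Z1 = {3, 4, 5}; fixed.
Sat(EF (q ∧ ¬r)) = {3, 4, 5}
A[¬p U EF (q ∧ ¬r)]: least fixpoint, start Z0 = Sat(EF (q ∧ ¬r)) = {3, 4, 5}, add states in Sat(¬p) with every successor in Z. Already a fixed point.
Sat(A[¬p U EF (q ∧ ¬r)]) = {3, 4, 5}
1 ∉ Sat(A[¬p U EF (q ∧ ¬r)]) = {3, 4, 5}, so the formula does not hold at 1.

No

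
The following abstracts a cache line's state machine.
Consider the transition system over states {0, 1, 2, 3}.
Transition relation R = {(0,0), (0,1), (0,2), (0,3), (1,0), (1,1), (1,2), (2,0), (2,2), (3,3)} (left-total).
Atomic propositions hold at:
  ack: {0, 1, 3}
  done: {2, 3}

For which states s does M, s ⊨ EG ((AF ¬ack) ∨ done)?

Sat(¬ack) = {2}
AF ¬ack: least fixpoint, start Z0 = {2}, add states with every successor in Z. Already a fixed point.
Sat(AF ¬ack) = {2}
Sat((AF ¬ack) ∨ done) = {2, 3}
EG ((AF ¬ack) ∨ done): greatest fixpoint, start Z0 = {2, 3}, keep only states in Sat with some successor in Z. Already a fixed point.
Sat(EG ((AF ¬ack) ∨ done)) = {2, 3}

{2, 3}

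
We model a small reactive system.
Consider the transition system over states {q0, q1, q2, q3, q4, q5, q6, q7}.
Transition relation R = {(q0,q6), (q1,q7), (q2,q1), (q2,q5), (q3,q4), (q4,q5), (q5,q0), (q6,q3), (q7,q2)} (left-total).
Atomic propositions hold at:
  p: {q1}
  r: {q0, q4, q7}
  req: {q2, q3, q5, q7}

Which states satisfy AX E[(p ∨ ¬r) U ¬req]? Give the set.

{q0, q2, q3, q4, q5, q6, q7}

Sat(¬r) = {q1, q2, q3, q5, q6}
Sat(p ∨ ¬r) = {q1, q2, q3, q5, q6}
Sat(¬req) = {q0, q1, q4, q6}
E[(p ∨ ¬r) U ¬req]: least fixpoint, start Z0 = Sat(¬req) = {q0, q1, q4, q6}, add states in Sat(p ∨ ¬r) with some successor in Z. Z1 = {q0, q1, q2, q3, q4, q5, q6}; fixed.
Sat(E[(p ∨ ¬r) U ¬req]) = {q0, q1, q2, q3, q4, q5, q6}
Sat(AX E[(p ∨ ¬r) U ¬req]) = {s : every successor in {q0, q1, q2, q3, q4, q5, q6}} = {q0, q2, q3, q4, q5, q6, q7}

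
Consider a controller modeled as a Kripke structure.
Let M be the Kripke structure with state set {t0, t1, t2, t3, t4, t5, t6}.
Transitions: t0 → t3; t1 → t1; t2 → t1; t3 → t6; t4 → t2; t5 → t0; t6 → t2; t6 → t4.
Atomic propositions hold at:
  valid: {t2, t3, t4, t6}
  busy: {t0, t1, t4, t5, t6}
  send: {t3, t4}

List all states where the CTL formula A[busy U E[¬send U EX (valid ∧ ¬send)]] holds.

Sat(¬send) = {t0, t1, t2, t5, t6}
Sat(valid ∧ ¬send) = {t2, t6}
Sat(EX (valid ∧ ¬send)) = {s : some successor in {t2, t6}} = {t3, t4, t6}
E[¬send U EX (valid ∧ ¬send)]: least fixpoint, start Z0 = Sat(EX (valid ∧ ¬send)) = {t3, t4, t6}, add states in Sat(¬send) with some successor in Z. Z1 = {t0, t3, t4, t6}; Z2 = {t0, t3, t4, t5, t6}; fixed.
Sat(E[¬send U EX (valid ∧ ¬send)]) = {t0, t3, t4, t5, t6}
A[busy U E[¬send U EX (valid ∧ ¬send)]]: least fixpoint, start Z0 = Sat(E[¬send U EX (valid ∧ ¬send)]) = {t0, t3, t4, t5, t6}, add states in Sat(busy) with every successor in Z. Already a fixed point.
Sat(A[busy U E[¬send U EX (valid ∧ ¬send)]]) = {t0, t3, t4, t5, t6}

{t0, t3, t4, t5, t6}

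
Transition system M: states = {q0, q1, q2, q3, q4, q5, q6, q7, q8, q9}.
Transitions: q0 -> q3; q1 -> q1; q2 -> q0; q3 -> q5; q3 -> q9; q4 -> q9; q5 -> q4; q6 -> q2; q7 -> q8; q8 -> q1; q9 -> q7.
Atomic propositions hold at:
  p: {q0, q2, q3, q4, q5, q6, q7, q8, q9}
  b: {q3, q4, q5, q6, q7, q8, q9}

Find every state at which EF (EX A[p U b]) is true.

{q0, q2, q3, q4, q5, q6, q7, q9}

A[p U b]: least fixpoint, start Z0 = Sat(b) = {q3, q4, q5, q6, q7, q8, q9}, add states in Sat(p) with every successor in Z. Z1 = {q0, q3, q4, q5, q6, q7, q8, q9}; Z2 = {q0, q2, q3, q4, q5, q6, q7, q8, q9}; fixed.
Sat(A[p U b]) = {q0, q2, q3, q4, q5, q6, q7, q8, q9}
Sat(EX A[p U b]) = {s : some successor in {q0, q2, q3, q4, q5, q6, q7, q8, q9}} = {q0, q2, q3, q4, q5, q6, q7, q9}
EF (EX A[p U b]): least fixpoint, start Z0 = {q0, q2, q3, q4, q5, q6, q7, q9}, add states with some successor in Z. Already a fixed point.
Sat(EF (EX A[p U b])) = {q0, q2, q3, q4, q5, q6, q7, q9}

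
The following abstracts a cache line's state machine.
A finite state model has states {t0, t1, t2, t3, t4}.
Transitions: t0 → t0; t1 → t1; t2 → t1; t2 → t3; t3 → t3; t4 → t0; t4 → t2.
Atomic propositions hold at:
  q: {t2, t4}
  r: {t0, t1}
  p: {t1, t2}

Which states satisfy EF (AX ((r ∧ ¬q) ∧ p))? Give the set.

{t1, t2, t4}

Sat(¬q) = {t0, t1, t3}
Sat(r ∧ ¬q) = {t0, t1}
Sat((r ∧ ¬q) ∧ p) = {t1}
Sat(AX ((r ∧ ¬q) ∧ p)) = {s : every successor in {t1}} = {t1}
EF (AX ((r ∧ ¬q) ∧ p)): least fixpoint, start Z0 = {t1}, add states with some successor in Z. Z1 = {t1, t2}; Z2 = {t1, t2, t4}; fixed.
Sat(EF (AX ((r ∧ ¬q) ∧ p))) = {t1, t2, t4}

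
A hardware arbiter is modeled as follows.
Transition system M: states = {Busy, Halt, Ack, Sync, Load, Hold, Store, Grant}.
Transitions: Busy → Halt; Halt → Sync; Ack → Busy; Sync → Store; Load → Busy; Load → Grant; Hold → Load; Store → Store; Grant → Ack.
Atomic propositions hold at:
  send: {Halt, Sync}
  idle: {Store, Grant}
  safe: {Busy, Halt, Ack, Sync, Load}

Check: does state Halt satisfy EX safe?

Yes

Sat(EX safe) = {s : some successor in {Busy, Halt, Ack, Sync, Load}} = {Busy, Halt, Ack, Load, Hold, Grant}
Halt ∈ Sat(EX safe) = {Busy, Halt, Ack, Load, Hold, Grant}, so the formula holds at Halt.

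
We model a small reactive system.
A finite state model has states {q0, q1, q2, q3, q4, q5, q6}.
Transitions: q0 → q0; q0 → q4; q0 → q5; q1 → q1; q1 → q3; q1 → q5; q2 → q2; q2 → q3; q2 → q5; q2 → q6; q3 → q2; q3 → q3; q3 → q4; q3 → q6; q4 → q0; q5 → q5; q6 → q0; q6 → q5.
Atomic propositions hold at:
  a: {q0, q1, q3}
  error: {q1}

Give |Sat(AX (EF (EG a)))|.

EG a: greatest fixpoint, start Z0 = {q0, q1, q3}, keep only states in Sat with some successor in Z. Already a fixed point.
Sat(EG a) = {q0, q1, q3}
EF (EG a): least fixpoint, start Z0 = {q0, q1, q3}, add states with some successor in Z. Z1 = {q0, q1, q2, q3, q4, q6}; fixed.
Sat(EF (EG a)) = {q0, q1, q2, q3, q4, q6}
Sat(AX (EF (EG a))) = {s : every successor in {q0, q1, q2, q3, q4, q6}} = {q3, q4}
|Sat(AX (EF (EG a)))| = |{q3, q4}| = 2.

2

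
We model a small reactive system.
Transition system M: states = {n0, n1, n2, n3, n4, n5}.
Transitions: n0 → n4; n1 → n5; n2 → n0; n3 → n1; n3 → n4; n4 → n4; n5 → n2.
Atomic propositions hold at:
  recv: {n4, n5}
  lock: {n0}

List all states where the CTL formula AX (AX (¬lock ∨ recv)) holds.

Sat(¬lock) = {n1, n2, n3, n4, n5}
Sat(¬lock ∨ recv) = {n1, n2, n3, n4, n5}
Sat(AX (¬lock ∨ recv)) = {s : every successor in {n1, n2, n3, n4, n5}} = {n0, n1, n3, n4, n5}
Sat(AX (AX (¬lock ∨ recv))) = {s : every successor in {n0, n1, n3, n4, n5}} = {n0, n1, n2, n3, n4}

{n0, n1, n2, n3, n4}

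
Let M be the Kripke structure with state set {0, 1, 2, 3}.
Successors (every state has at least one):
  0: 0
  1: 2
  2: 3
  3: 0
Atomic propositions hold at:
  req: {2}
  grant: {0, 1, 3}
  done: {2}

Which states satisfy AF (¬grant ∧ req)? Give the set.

Sat(¬grant) = {2}
Sat(¬grant ∧ req) = {2}
AF (¬grant ∧ req): least fixpoint, start Z0 = {2}, add states with every successor in Z. Z1 = {1, 2}; fixed.
Sat(AF (¬grant ∧ req)) = {1, 2}

{1, 2}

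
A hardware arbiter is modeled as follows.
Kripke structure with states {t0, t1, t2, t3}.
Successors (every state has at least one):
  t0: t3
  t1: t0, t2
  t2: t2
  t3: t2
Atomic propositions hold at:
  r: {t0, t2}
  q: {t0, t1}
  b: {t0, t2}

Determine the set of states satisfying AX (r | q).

Sat(r | q) = {t0, t1, t2}
Sat(AX (r | q)) = {s : every successor in {t0, t1, t2}} = {t1, t2, t3}

{t1, t2, t3}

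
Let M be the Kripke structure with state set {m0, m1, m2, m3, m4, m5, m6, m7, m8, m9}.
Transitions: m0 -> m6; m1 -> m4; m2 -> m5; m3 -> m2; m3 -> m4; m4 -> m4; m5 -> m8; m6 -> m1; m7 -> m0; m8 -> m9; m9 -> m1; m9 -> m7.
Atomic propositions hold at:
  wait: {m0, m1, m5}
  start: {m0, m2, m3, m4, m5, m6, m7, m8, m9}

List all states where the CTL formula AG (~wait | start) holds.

{m4}

Sat(~wait) = {m2, m3, m4, m6, m7, m8, m9}
Sat(~wait | start) = {m0, m2, m3, m4, m5, m6, m7, m8, m9}
AG (~wait | start): greatest fixpoint, start Z0 = {m0, m2, m3, m4, m5, m6, m7, m8, m9}, keep only states in Sat with every successor in Z. Z1 = {m0, m2, m3, m4, m5, m7, m8}; Z2 = {m2, m3, m4, m5, m7}; Z3 = {m2, m3, m4}; Z4 = {m3, m4}; Z5 = {m4}; fixed.
Sat(AG (~wait | start)) = {m4}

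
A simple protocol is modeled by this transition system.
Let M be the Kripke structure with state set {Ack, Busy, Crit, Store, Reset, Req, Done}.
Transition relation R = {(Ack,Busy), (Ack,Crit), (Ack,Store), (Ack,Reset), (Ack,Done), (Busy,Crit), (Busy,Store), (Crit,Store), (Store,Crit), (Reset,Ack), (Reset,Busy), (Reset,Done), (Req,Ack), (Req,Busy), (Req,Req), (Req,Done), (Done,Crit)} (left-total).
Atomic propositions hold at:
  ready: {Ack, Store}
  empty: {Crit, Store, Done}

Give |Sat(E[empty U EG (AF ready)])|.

AF ready: least fixpoint, start Z0 = {Ack, Store}, add states with every successor in Z. Z1 = {Ack, Crit, Store}; Z2 = {Ack, Busy, Crit, Store, Done}; Z3 = {Ack, Busy, Crit, Store, Reset, Done}; fixed.
Sat(AF ready) = {Ack, Busy, Crit, Store, Reset, Done}
EG (AF ready): greatest fixpoint, start Z0 = {Ack, Busy, Crit, Store, Reset, Done}, keep only states in Sat with some successor in Z. Already a fixed point.
Sat(EG (AF ready)) = {Ack, Busy, Crit, Store, Reset, Done}
E[empty U EG (AF ready)]: least fixpoint, start Z0 = Sat(EG (AF ready)) = {Ack, Busy, Crit, Store, Reset, Done}, add states in Sat(empty) with some successor in Z. Already a fixed point.
Sat(E[empty U EG (AF ready)]) = {Ack, Busy, Crit, Store, Reset, Done}
|Sat(E[empty U EG (AF ready)])| = |{Ack, Busy, Crit, Store, Reset, Done}| = 6.

6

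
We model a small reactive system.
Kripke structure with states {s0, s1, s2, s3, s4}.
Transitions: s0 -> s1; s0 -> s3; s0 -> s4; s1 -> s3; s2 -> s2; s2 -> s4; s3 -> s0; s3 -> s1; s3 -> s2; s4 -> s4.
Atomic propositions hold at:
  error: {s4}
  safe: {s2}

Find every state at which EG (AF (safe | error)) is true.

{s2, s4}

Sat(safe | error) = {s2, s4}
AF (safe | error): least fixpoint, start Z0 = {s2, s4}, add states with every successor in Z. Already a fixed point.
Sat(AF (safe | error)) = {s2, s4}
EG (AF (safe | error)): greatest fixpoint, start Z0 = {s2, s4}, keep only states in Sat with some successor in Z. Already a fixed point.
Sat(EG (AF (safe | error))) = {s2, s4}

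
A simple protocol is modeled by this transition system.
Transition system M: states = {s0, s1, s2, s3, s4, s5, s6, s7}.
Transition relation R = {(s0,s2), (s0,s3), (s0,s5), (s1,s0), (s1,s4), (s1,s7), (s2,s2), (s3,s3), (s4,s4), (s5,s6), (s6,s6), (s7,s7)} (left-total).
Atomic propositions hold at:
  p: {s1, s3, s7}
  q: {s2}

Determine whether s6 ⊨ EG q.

No

EG q: greatest fixpoint, start Z0 = {s2}, keep only states in Sat with some successor in Z. Already a fixed point.
Sat(EG q) = {s2}
s6 ∉ Sat(EG q) = {s2}, so the formula does not hold at s6.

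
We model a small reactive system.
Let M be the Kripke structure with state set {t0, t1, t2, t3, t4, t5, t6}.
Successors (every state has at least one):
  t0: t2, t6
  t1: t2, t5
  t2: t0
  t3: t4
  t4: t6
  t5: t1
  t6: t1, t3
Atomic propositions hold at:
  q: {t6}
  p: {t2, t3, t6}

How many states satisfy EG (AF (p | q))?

Sat(p | q) = {t2, t3, t6}
AF (p | q): least fixpoint, start Z0 = {t2, t3, t6}, add states with every successor in Z. Z1 = {t0, t2, t3, t4, t6}; fixed.
Sat(AF (p | q)) = {t0, t2, t3, t4, t6}
EG (AF (p | q)): greatest fixpoint, start Z0 = {t0, t2, t3, t4, t6}, keep only states in Sat with some successor in Z. Already a fixed point.
Sat(EG (AF (p | q))) = {t0, t2, t3, t4, t6}
|Sat(EG (AF (p | q)))| = |{t0, t2, t3, t4, t6}| = 5.

5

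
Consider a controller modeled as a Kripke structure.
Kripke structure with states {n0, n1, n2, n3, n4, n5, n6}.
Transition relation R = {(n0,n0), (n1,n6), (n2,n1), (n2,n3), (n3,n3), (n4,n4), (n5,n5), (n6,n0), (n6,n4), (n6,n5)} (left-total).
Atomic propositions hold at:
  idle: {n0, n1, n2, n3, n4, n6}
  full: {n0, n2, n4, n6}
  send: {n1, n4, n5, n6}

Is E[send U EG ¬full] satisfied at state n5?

Sat(¬full) = {n1, n3, n5}
EG ¬full: greatest fixpoint, start Z0 = {n1, n3, n5}, keep only states in Sat with some successor in Z. Z1 = {n3, n5}; fixed.
Sat(EG ¬full) = {n3, n5}
E[send U EG ¬full]: least fixpoint, start Z0 = Sat(EG ¬full) = {n3, n5}, add states in Sat(send) with some successor in Z. Z1 = {n3, n5, n6}; Z2 = {n1, n3, n5, n6}; fixed.
Sat(E[send U EG ¬full]) = {n1, n3, n5, n6}
n5 ∈ Sat(E[send U EG ¬full]) = {n1, n3, n5, n6}, so the formula holds at n5.

Yes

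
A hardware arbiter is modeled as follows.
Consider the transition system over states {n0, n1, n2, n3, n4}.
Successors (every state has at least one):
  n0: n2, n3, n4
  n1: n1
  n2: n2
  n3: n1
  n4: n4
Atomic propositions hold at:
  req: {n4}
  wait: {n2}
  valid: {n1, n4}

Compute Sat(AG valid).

AG valid: greatest fixpoint, start Z0 = {n1, n4}, keep only states in Sat with every successor in Z. Already a fixed point.
Sat(AG valid) = {n1, n4}

{n1, n4}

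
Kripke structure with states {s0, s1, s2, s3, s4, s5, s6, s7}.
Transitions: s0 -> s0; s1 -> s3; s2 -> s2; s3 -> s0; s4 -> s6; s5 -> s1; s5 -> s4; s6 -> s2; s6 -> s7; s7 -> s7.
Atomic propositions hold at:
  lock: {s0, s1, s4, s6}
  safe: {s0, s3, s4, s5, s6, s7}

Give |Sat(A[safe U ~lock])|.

6

Sat(~lock) = {s2, s3, s5, s7}
A[safe U ~lock]: least fixpoint, start Z0 = Sat(~lock) = {s2, s3, s5, s7}, add states in Sat(safe) with every successor in Z. Z1 = {s2, s3, s5, s6, s7}; Z2 = {s2, s3, s4, s5, s6, s7}; fixed.
Sat(A[safe U ~lock]) = {s2, s3, s4, s5, s6, s7}
|Sat(A[safe U ~lock])| = |{s2, s3, s4, s5, s6, s7}| = 6.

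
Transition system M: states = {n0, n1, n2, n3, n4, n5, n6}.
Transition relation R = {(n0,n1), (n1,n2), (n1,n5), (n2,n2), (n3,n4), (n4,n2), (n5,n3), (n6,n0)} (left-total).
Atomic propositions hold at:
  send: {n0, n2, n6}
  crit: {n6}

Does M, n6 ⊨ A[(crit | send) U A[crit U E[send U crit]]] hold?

Yes

Sat(crit | send) = {n0, n2, n6}
E[send U crit]: least fixpoint, start Z0 = Sat(crit) = {n6}, add states in Sat(send) with some successor in Z. Already a fixed point.
Sat(E[send U crit]) = {n6}
A[crit U E[send U crit]]: least fixpoint, start Z0 = Sat(E[send U crit]) = {n6}, add states in Sat(crit) with every successor in Z. Already a fixed point.
Sat(A[crit U E[send U crit]]) = {n6}
A[(crit | send) U A[crit U E[send U crit]]]: least fixpoint, start Z0 = Sat(A[crit U E[send U crit]]) = {n6}, add states in Sat(crit | send) with every successor in Z. Already a fixed point.
Sat(A[(crit | send) U A[crit U E[send U crit]]]) = {n6}
n6 ∈ Sat(A[(crit | send) U A[crit U E[send U crit]]]) = {n6}, so the formula holds at n6.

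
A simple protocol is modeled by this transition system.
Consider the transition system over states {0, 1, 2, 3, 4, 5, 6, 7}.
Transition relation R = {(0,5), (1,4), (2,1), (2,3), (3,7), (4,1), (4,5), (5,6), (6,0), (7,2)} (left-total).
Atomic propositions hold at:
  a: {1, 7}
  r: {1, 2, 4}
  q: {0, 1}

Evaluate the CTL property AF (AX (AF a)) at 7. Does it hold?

AF a: least fixpoint, start Z0 = {1, 7}, add states with every successor in Z. Z1 = {1, 3, 7}; Z2 = {1, 2, 3, 7}; fixed.
Sat(AF a) = {1, 2, 3, 7}
Sat(AX (AF a)) = {s : every successor in {1, 2, 3, 7}} = {2, 3, 7}
AF (AX (AF a)): least fixpoint, start Z0 = {2, 3, 7}, add states with every successor in Z. Already a fixed point.
Sat(AF (AX (AF a))) = {2, 3, 7}
7 ∈ Sat(AF (AX (AF a))) = {2, 3, 7}, so the formula holds at 7.

Yes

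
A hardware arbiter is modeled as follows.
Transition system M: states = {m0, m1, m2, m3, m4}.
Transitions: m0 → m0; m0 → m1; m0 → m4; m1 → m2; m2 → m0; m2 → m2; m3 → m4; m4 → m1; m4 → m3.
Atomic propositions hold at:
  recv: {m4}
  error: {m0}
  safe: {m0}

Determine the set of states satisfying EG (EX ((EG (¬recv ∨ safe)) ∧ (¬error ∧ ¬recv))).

Sat(¬recv) = {m0, m1, m2, m3}
Sat(¬recv ∨ safe) = {m0, m1, m2, m3}
EG (¬recv ∨ safe): greatest fixpoint, start Z0 = {m0, m1, m2, m3}, keep only states in Sat with some successor in Z. Z1 = {m0, m1, m2}; fixed.
Sat(EG (¬recv ∨ safe)) = {m0, m1, m2}
Sat(¬error) = {m1, m2, m3, m4}
Sat(¬error ∧ ¬recv) = {m1, m2, m3}
Sat((EG (¬recv ∨ safe)) ∧ (¬error ∧ ¬recv)) = {m1, m2}
Sat(EX ((EG (¬recv ∨ safe)) ∧ (¬error ∧ ¬recv))) = {s : some successor in {m1, m2}} = {m0, m1, m2, m4}
EG (EX ((EG (¬recv ∨ safe)) ∧ (¬error ∧ ¬recv))): greatest fixpoint, start Z0 = {m0, m1, m2, m4}, keep only states in Sat with some successor in Z. Already a fixed point.
Sat(EG (EX ((EG (¬recv ∨ safe)) ∧ (¬error ∧ ¬recv)))) = {m0, m1, m2, m4}

{m0, m1, m2, m4}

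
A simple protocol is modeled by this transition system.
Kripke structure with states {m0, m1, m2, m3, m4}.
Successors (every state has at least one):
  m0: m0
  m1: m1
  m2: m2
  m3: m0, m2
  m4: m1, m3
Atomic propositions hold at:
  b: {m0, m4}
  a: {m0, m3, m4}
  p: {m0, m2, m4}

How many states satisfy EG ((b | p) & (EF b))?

Sat(b | p) = {m0, m2, m4}
EF b: least fixpoint, start Z0 = {m0, m4}, add states with some successor in Z. Z1 = {m0, m3, m4}; fixed.
Sat(EF b) = {m0, m3, m4}
Sat((b | p) & (EF b)) = {m0, m4}
EG ((b | p) & (EF b)): greatest fixpoint, start Z0 = {m0, m4}, keep only states in Sat with some successor in Z. Z1 = {m0}; fixed.
Sat(EG ((b | p) & (EF b))) = {m0}
|Sat(EG ((b | p) & (EF b)))| = |{m0}| = 1.

1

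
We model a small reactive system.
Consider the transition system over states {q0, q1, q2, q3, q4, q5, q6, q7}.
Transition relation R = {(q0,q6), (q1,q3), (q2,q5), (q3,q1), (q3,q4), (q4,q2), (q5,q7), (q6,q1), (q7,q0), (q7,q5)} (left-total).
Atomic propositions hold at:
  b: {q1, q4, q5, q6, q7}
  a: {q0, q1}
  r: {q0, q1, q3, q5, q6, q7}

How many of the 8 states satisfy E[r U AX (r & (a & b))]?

Sat(a & b) = {q1}
Sat(r & (a & b)) = {q1}
Sat(AX (r & (a & b))) = {s : every successor in {q1}} = {q6}
E[r U AX (r & (a & b))]: least fixpoint, start Z0 = Sat(AX (r & (a & b))) = {q6}, add states in Sat(r) with some successor in Z. Z1 = {q0, q6}; Z2 = {q0, q6, q7}; Z3 = {q0, q5, q6, q7}; fixed.
Sat(E[r U AX (r & (a & b))]) = {q0, q5, q6, q7}
|Sat(E[r U AX (r & (a & b))])| = |{q0, q5, q6, q7}| = 4.

4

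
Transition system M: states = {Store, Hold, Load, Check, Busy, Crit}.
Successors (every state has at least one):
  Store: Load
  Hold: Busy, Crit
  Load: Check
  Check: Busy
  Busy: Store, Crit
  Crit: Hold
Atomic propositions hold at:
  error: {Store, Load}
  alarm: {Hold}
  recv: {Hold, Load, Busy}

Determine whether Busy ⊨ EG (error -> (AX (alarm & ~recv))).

Yes

Sat(~recv) = {Store, Check, Crit}
Sat(alarm & ~recv) = ∅
Sat(AX (alarm & ~recv)) = {s : every successor in ∅} = ∅
Sat(error -> (AX (alarm & ~recv))) = {Hold, Check, Busy, Crit}
EG (error -> (AX (alarm & ~recv))): greatest fixpoint, start Z0 = {Hold, Check, Busy, Crit}, keep only states in Sat with some successor in Z. Already a fixed point.
Sat(EG (error -> (AX (alarm & ~recv)))) = {Hold, Check, Busy, Crit}
Busy ∈ Sat(EG (error -> (AX (alarm & ~recv)))) = {Hold, Check, Busy, Crit}, so the formula holds at Busy.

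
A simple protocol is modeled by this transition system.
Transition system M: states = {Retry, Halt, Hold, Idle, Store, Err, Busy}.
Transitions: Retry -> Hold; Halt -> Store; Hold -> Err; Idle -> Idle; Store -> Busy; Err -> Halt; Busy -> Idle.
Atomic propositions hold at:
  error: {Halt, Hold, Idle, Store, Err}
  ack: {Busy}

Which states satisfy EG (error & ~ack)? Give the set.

{Idle}

Sat(~ack) = {Retry, Halt, Hold, Idle, Store, Err}
Sat(error & ~ack) = {Halt, Hold, Idle, Store, Err}
EG (error & ~ack): greatest fixpoint, start Z0 = {Halt, Hold, Idle, Store, Err}, keep only states in Sat with some successor in Z. Z1 = {Halt, Hold, Idle, Err}; Z2 = {Hold, Idle, Err}; Z3 = {Hold, Idle}; Z4 = {Idle}; fixed.
Sat(EG (error & ~ack)) = {Idle}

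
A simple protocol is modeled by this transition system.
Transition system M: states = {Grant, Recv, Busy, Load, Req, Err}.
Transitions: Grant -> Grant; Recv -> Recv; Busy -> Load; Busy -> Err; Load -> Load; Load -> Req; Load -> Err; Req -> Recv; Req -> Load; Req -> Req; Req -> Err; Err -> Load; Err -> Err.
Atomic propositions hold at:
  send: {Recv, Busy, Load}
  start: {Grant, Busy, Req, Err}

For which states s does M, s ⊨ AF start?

AF start: least fixpoint, start Z0 = {Grant, Busy, Req, Err}, add states with every successor in Z. Already a fixed point.
Sat(AF start) = {Grant, Busy, Req, Err}

{Grant, Busy, Req, Err}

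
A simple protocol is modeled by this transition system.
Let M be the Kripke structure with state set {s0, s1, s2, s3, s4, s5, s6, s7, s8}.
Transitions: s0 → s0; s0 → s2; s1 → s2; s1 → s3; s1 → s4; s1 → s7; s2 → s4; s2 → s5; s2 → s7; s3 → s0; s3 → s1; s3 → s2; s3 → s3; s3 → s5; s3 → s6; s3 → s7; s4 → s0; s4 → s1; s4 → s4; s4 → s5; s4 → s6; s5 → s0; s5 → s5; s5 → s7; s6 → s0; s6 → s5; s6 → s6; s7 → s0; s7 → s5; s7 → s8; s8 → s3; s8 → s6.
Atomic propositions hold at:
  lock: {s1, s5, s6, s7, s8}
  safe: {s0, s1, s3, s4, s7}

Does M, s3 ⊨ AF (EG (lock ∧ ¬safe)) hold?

Sat(¬safe) = {s2, s5, s6, s8}
Sat(lock ∧ ¬safe) = {s5, s6, s8}
EG (lock ∧ ¬safe): greatest fixpoint, start Z0 = {s5, s6, s8}, keep only states in Sat with some successor in Z. Already a fixed point.
Sat(EG (lock ∧ ¬safe)) = {s5, s6, s8}
AF (EG (lock ∧ ¬safe)): least fixpoint, start Z0 = {s5, s6, s8}, add states with every successor in Z. Already a fixed point.
Sat(AF (EG (lock ∧ ¬safe))) = {s5, s6, s8}
s3 ∉ Sat(AF (EG (lock ∧ ¬safe))) = {s5, s6, s8}, so the formula does not hold at s3.

No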